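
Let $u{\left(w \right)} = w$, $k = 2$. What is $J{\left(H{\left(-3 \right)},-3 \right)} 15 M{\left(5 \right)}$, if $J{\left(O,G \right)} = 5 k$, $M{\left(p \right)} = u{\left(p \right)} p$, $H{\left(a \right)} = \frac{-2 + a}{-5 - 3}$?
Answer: $3750$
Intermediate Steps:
$H{\left(a \right)} = \frac{1}{4} - \frac{a}{8}$ ($H{\left(a \right)} = \frac{-2 + a}{-8} = \left(-2 + a\right) \left(- \frac{1}{8}\right) = \frac{1}{4} - \frac{a}{8}$)
$M{\left(p \right)} = p^{2}$ ($M{\left(p \right)} = p p = p^{2}$)
$J{\left(O,G \right)} = 10$ ($J{\left(O,G \right)} = 5 \cdot 2 = 10$)
$J{\left(H{\left(-3 \right)},-3 \right)} 15 M{\left(5 \right)} = 10 \cdot 15 \cdot 5^{2} = 150 \cdot 25 = 3750$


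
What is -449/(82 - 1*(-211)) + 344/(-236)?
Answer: -51689/17287 ≈ -2.9901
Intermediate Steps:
-449/(82 - 1*(-211)) + 344/(-236) = -449/(82 + 211) + 344*(-1/236) = -449/293 - 86/59 = -51689/17287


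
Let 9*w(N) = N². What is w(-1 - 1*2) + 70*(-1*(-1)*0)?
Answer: 1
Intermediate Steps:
w(N) = N²/9
w(-1 - 1*2) + 70*(-1*(-1)*0) = (-1 - 1*2)²/9 + 70*(-1*(-1)*0) = (-1 - 2)²/9 + 70*(1*0) = (⅑)*(-3)² + 70*0 = (⅑)*9 + 0 = 1 + 0 = 1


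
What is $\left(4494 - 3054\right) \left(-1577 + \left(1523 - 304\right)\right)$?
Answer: $-515520$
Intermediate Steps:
$\left(4494 - 3054\right) \left(-1577 + \left(1523 - 304\right)\right) = 1440 \left(-1577 + \left(1523 - 304\right)\right) = 1440 \left(-1577 + 1219\right) = 1440 \left(-358\right) = -515520$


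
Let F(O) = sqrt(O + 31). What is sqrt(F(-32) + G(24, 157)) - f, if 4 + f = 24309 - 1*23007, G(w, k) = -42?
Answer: -1298 + sqrt(-42 + I) ≈ -1297.9 + 6.4812*I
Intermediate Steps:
F(O) = sqrt(31 + O)
f = 1298 (f = -4 + (24309 - 1*23007) = -4 + (24309 - 23007) = -4 + 1302 = 1298)
sqrt(F(-32) + G(24, 157)) - f = sqrt(sqrt(31 - 32) - 42) - 1*1298 = sqrt(sqrt(-1) - 42) - 1298 = sqrt(I - 42) - 1298 = sqrt(-42 + I) - 1298 = -1298 + sqrt(-42 + I)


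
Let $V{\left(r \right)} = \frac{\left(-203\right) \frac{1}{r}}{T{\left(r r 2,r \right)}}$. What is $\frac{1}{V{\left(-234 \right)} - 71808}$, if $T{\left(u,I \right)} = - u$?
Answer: $- \frac{25625808}{1840138021067} \approx -1.3926 \cdot 10^{-5}$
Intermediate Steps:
$V{\left(r \right)} = \frac{203}{2 r^{3}}$ ($V{\left(r \right)} = \frac{\left(-203\right) \frac{1}{r}}{\left(-1\right) r r 2} = \frac{\left(-203\right) \frac{1}{r}}{\left(-1\right) r^{2} \cdot 2} = \frac{\left(-203\right) \frac{1}{r}}{\left(-1\right) 2 r^{2}} = \frac{\left(-203\right) \frac{1}{r}}{\left(-2\right) r^{2}} = - \frac{203}{r} \left(- \frac{1}{2 r^{2}}\right) = \frac{203}{2 r^{3}}$)
$\frac{1}{V{\left(-234 \right)} - 71808} = \frac{1}{\frac{203}{2 \left(-12812904\right)} - 71808} = \frac{1}{\frac{203}{2} \left(- \frac{1}{12812904}\right) - 71808} = \frac{1}{- \frac{203}{25625808} - 71808} = \frac{1}{- \frac{1840138021067}{25625808}} = - \frac{25625808}{1840138021067}$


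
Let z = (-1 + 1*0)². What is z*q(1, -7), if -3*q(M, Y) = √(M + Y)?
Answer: -I*√6/3 ≈ -0.8165*I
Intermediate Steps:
q(M, Y) = -√(M + Y)/3
z = 1 (z = (-1 + 0)² = (-1)² = 1)
z*q(1, -7) = 1*(-√(1 - 7)/3) = 1*(-I*√6/3) = -I*√6/3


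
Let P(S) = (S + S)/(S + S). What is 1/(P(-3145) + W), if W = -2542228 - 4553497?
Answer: -1/7095724 ≈ -1.4093e-7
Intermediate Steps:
P(S) = 1 (P(S) = (2*S)/((2*S)) = (2*S)*(1/(2*S)) = 1)
W = -7095725
1/(P(-3145) + W) = 1/(1 - 7095725) = 1/(-7095724) = -1/7095724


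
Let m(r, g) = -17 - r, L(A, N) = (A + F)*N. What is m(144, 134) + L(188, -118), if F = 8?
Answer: -23289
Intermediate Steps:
L(A, N) = N*(8 + A) (L(A, N) = (A + 8)*N = (8 + A)*N = N*(8 + A))
m(144, 134) + L(188, -118) = (-17 - 1*144) - 118*(8 + 188) = (-17 - 144) - 118*196 = -161 - 23128 = -23289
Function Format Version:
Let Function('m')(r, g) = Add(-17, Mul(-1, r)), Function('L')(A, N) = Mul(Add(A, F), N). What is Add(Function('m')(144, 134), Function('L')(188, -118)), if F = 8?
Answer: -23289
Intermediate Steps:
Function('L')(A, N) = Mul(N, Add(8, A)) (Function('L')(A, N) = Mul(Add(A, 8), N) = Mul(Add(8, A), N) = Mul(N, Add(8, A)))
Add(Function('m')(144, 134), Function('L')(188, -118)) = Add(Add(-17, Mul(-1, 144)), Mul(-118, Add(8, 188))) = Add(Add(-17, -144), Mul(-118, 196)) = Add(-161, -23128) = -23289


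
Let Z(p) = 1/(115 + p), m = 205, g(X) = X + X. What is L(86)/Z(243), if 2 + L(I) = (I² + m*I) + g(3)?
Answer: 8960740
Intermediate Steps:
g(X) = 2*X
L(I) = 4 + I² + 205*I (L(I) = -2 + ((I² + 205*I) + 2*3) = -2 + ((I² + 205*I) + 6) = -2 + (6 + I² + 205*I) = 4 + I² + 205*I)
L(86)/Z(243) = (4 + 86² + 205*86)/(1/(115 + 243)) = (4 + 7396 + 17630)/(1/358) = 25030/(1/358) = 25030*358 = 8960740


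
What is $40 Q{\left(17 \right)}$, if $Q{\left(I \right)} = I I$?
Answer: $11560$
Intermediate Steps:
$Q{\left(I \right)} = I^{2}$
$40 Q{\left(17 \right)} = 40 \cdot 17^{2} = 40 \cdot 289 = 11560$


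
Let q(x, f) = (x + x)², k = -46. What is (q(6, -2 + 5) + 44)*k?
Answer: -8648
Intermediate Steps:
q(x, f) = 4*x² (q(x, f) = (2*x)² = 4*x²)
(q(6, -2 + 5) + 44)*k = (4*6² + 44)*(-46) = (4*36 + 44)*(-46) = (144 + 44)*(-46) = 188*(-46) = -8648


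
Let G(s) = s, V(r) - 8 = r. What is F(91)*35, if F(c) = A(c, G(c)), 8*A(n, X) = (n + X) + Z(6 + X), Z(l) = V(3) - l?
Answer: 420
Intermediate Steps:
V(r) = 8 + r
Z(l) = 11 - l (Z(l) = (8 + 3) - l = 11 - l)
A(n, X) = 5/8 + n/8 (A(n, X) = ((n + X) + (11 - (6 + X)))/8 = ((X + n) + (11 + (-6 - X)))/8 = ((X + n) + (5 - X))/8 = (5 + n)/8 = 5/8 + n/8)
F(c) = 5/8 + c/8
F(91)*35 = (5/8 + (1/8)*91)*35 = (5/8 + 91/8)*35 = 12*35 = 420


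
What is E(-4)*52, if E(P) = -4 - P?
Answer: 0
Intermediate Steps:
E(-4)*52 = (-4 - 1*(-4))*52 = (-4 + 4)*52 = 0*52 = 0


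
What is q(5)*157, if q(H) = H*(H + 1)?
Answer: 4710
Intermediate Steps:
q(H) = H*(1 + H)
q(5)*157 = (5*(1 + 5))*157 = (5*6)*157 = 30*157 = 4710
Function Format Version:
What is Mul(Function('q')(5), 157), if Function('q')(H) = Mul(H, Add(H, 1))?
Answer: 4710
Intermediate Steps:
Function('q')(H) = Mul(H, Add(1, H))
Mul(Function('q')(5), 157) = Mul(Mul(5, Add(1, 5)), 157) = Mul(Mul(5, 6), 157) = Mul(30, 157) = 4710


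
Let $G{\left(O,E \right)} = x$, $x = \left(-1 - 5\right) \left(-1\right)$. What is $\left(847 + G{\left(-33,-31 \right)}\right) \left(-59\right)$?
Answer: $-50327$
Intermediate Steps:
$x = 6$ ($x = \left(-6\right) \left(-1\right) = 6$)
$G{\left(O,E \right)} = 6$
$\left(847 + G{\left(-33,-31 \right)}\right) \left(-59\right) = \left(847 + 6\right) \left(-59\right) = 853 \left(-59\right) = -50327$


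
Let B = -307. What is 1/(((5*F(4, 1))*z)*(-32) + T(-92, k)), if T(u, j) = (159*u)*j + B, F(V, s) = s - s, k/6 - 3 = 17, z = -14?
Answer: -1/1755667 ≈ -5.6958e-7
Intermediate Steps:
k = 120 (k = 18 + 6*17 = 18 + 102 = 120)
F(V, s) = 0
T(u, j) = -307 + 159*j*u (T(u, j) = (159*u)*j - 307 = 159*j*u - 307 = -307 + 159*j*u)
1/(((5*F(4, 1))*z)*(-32) + T(-92, k)) = 1/(((5*0)*(-14))*(-32) + (-307 + 159*120*(-92))) = 1/((0*(-14))*(-32) + (-307 - 1755360)) = 1/(0*(-32) - 1755667) = 1/(0 - 1755667) = 1/(-1755667) = -1/1755667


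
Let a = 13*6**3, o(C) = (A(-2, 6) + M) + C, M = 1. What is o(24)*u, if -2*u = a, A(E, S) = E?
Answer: -32292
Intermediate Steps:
o(C) = -1 + C (o(C) = (-2 + 1) + C = -1 + C)
a = 2808 (a = 13*216 = 2808)
u = -1404 (u = -1/2*2808 = -1404)
o(24)*u = (-1 + 24)*(-1404) = 23*(-1404) = -32292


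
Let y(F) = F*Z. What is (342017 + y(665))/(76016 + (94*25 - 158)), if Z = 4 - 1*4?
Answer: 26309/6016 ≈ 4.3732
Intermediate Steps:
Z = 0 (Z = 4 - 4 = 0)
y(F) = 0 (y(F) = F*0 = 0)
(342017 + y(665))/(76016 + (94*25 - 158)) = (342017 + 0)/(76016 + (94*25 - 158)) = 342017/(76016 + (2350 - 158)) = 342017/(76016 + 2192) = 342017/78208 = 342017*(1/78208) = 26309/6016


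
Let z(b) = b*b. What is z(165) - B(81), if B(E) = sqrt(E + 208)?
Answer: 27208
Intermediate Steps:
z(b) = b**2
B(E) = sqrt(208 + E)
z(165) - B(81) = 165**2 - sqrt(208 + 81) = 27225 - sqrt(289) = 27225 - 1*17 = 27225 - 17 = 27208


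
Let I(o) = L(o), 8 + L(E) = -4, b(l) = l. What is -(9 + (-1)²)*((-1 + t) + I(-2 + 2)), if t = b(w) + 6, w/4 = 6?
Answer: -170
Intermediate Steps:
w = 24 (w = 4*6 = 24)
L(E) = -12 (L(E) = -8 - 4 = -12)
I(o) = -12
t = 30 (t = 24 + 6 = 30)
-(9 + (-1)²)*((-1 + t) + I(-2 + 2)) = -(9 + (-1)²)*((-1 + 30) - 12) = -(9 + 1)*(29 - 12) = -10*17 = -1*170 = -170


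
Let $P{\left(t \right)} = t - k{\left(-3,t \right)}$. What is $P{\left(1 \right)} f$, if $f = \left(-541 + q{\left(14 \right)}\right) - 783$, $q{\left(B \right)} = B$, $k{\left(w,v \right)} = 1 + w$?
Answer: $-3930$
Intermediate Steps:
$P{\left(t \right)} = 2 + t$ ($P{\left(t \right)} = t - \left(1 - 3\right) = t - -2 = t + 2 = 2 + t$)
$f = -1310$ ($f = \left(-541 + 14\right) - 783 = -527 - 783 = -1310$)
$P{\left(1 \right)} f = \left(2 + 1\right) \left(-1310\right) = 3 \left(-1310\right) = -3930$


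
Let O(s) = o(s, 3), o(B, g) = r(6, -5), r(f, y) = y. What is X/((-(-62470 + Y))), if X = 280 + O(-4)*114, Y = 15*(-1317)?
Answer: -58/16445 ≈ -0.0035269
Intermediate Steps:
Y = -19755
o(B, g) = -5
O(s) = -5
X = -290 (X = 280 - 5*114 = 280 - 570 = -290)
X/((-(-62470 + Y))) = -290*(-1/(-62470 - 19755)) = -290/((-1*(-82225))) = -290/82225 = -290*1/82225 = -58/16445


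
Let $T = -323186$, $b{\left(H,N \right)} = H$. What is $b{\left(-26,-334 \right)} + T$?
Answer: $-323212$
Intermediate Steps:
$b{\left(-26,-334 \right)} + T = -26 - 323186 = -323212$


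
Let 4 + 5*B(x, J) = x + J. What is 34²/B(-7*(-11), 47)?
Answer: 289/6 ≈ 48.167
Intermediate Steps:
B(x, J) = -⅘ + J/5 + x/5 (B(x, J) = -⅘ + (x + J)/5 = -⅘ + (J + x)/5 = -⅘ + (J/5 + x/5) = -⅘ + J/5 + x/5)
34²/B(-7*(-11), 47) = 34²/(-⅘ + (⅕)*47 + (-7*(-11))/5) = 1156/(-⅘ + 47/5 + (⅕)*77) = 1156/(-⅘ + 47/5 + 77/5) = 1156/24 = 1156*(1/24) = 289/6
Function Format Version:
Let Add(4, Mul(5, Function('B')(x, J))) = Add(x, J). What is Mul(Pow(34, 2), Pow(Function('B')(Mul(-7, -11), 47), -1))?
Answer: Rational(289, 6) ≈ 48.167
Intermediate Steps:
Function('B')(x, J) = Add(Rational(-4, 5), Mul(Rational(1, 5), J), Mul(Rational(1, 5), x)) (Function('B')(x, J) = Add(Rational(-4, 5), Mul(Rational(1, 5), Add(x, J))) = Add(Rational(-4, 5), Mul(Rational(1, 5), Add(J, x))) = Add(Rational(-4, 5), Add(Mul(Rational(1, 5), J), Mul(Rational(1, 5), x))) = Add(Rational(-4, 5), Mul(Rational(1, 5), J), Mul(Rational(1, 5), x)))
Mul(Pow(34, 2), Pow(Function('B')(Mul(-7, -11), 47), -1)) = Mul(Pow(34, 2), Pow(Add(Rational(-4, 5), Mul(Rational(1, 5), 47), Mul(Rational(1, 5), Mul(-7, -11))), -1)) = Mul(1156, Pow(Add(Rational(-4, 5), Rational(47, 5), Mul(Rational(1, 5), 77)), -1)) = Mul(1156, Pow(Add(Rational(-4, 5), Rational(47, 5), Rational(77, 5)), -1)) = Mul(1156, Pow(24, -1)) = Mul(1156, Rational(1, 24)) = Rational(289, 6)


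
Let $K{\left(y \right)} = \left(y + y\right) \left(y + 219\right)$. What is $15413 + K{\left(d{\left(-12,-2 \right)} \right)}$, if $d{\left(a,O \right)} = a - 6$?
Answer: $8177$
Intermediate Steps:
$d{\left(a,O \right)} = -6 + a$ ($d{\left(a,O \right)} = a - 6 = -6 + a$)
$K{\left(y \right)} = 2 y \left(219 + y\right)$
$15413 + K{\left(d{\left(-12,-2 \right)} \right)} = 15413 + 2 \left(-6 - 12\right) \left(219 - 18\right) = 15413 + 2 \left(-18\right) \left(219 - 18\right) = 15413 + 2 \left(-18\right) 201 = 15413 - 7236 = 8177$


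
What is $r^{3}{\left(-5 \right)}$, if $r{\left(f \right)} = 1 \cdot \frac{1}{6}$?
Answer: $\frac{1}{216} \approx 0.0046296$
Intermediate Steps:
$r{\left(f \right)} = \frac{1}{6}$ ($r{\left(f \right)} = 1 \cdot \frac{1}{6} = \frac{1}{6}$)
$r^{3}{\left(-5 \right)} = \left(\frac{1}{6}\right)^{3} = \frac{1}{216}$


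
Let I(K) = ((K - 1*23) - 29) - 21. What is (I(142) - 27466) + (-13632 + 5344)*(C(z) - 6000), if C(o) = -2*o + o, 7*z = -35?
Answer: 49659163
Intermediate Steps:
z = -5 (z = (⅐)*(-35) = -5)
C(o) = -o
I(K) = -73 + K (I(K) = ((K - 23) - 29) - 21 = ((-23 + K) - 29) - 21 = (-52 + K) - 21 = -73 + K)
(I(142) - 27466) + (-13632 + 5344)*(C(z) - 6000) = ((-73 + 142) - 27466) + (-13632 + 5344)*(-1*(-5) - 6000) = (69 - 27466) - 8288*(5 - 6000) = -27397 - 8288*(-5995) = -27397 + 49686560 = 49659163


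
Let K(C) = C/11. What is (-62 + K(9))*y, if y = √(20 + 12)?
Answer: -2692*√2/11 ≈ -346.10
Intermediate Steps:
K(C) = C/11 (K(C) = C*(1/11) = C/11)
y = 4*√2 (y = √32 = 4*√2 ≈ 5.6569)
(-62 + K(9))*y = (-62 + (1/11)*9)*(4*√2) = (-62 + 9/11)*(4*√2) = -2692*√2/11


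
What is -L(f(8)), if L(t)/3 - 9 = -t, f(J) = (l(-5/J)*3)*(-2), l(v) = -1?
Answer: -9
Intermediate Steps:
f(J) = 6 (f(J) = -1*3*(-2) = -3*(-2) = 6)
L(t) = 27 - 3*t (L(t) = 27 + 3*(-t) = 27 - 3*t)
-L(f(8)) = -(27 - 3*6) = -(27 - 18) = -1*9 = -9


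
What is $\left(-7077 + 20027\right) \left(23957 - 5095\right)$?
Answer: $244262900$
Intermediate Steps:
$\left(-7077 + 20027\right) \left(23957 - 5095\right) = 12950 \cdot 18862 = 244262900$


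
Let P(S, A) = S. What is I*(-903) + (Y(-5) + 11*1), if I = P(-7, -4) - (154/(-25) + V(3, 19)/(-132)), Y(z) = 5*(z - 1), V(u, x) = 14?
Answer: 354061/550 ≈ 643.75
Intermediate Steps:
Y(z) = -5 + 5*z (Y(z) = 5*(-1 + z) = -5 + 5*z)
I = -1211/1650 (I = -7 - (154/(-25) + 14/(-132)) = -7 - (154*(-1/25) + 14*(-1/132)) = -7 - (-154/25 - 7/66) = -7 - 1*(-10339/1650) = -7 + 10339/1650 = -1211/1650 ≈ -0.73394)
I*(-903) + (Y(-5) + 11*1) = -1211/1650*(-903) + ((-5 + 5*(-5)) + 11*1) = 364511/550 + ((-5 - 25) + 11) = 364511/550 + (-30 + 11) = 364511/550 - 19 = 354061/550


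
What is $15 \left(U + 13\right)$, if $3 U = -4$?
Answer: $175$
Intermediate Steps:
$U = - \frac{4}{3}$ ($U = \frac{1}{3} \left(-4\right) = - \frac{4}{3} \approx -1.3333$)
$15 \left(U + 13\right) = 15 \left(- \frac{4}{3} + 13\right) = 15 \cdot \frac{35}{3} = 175$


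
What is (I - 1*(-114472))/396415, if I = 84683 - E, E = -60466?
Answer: 259621/396415 ≈ 0.65492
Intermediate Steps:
I = 145149 (I = 84683 - 1*(-60466) = 84683 + 60466 = 145149)
(I - 1*(-114472))/396415 = (145149 - 1*(-114472))/396415 = (145149 + 114472)*(1/396415) = 259621*(1/396415) = 259621/396415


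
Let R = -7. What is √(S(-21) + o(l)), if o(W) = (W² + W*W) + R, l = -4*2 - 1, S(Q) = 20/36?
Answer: 10*√14/3 ≈ 12.472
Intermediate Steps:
S(Q) = 5/9 (S(Q) = 20*(1/36) = 5/9)
l = -9 (l = -8 - 1 = -9)
o(W) = -7 + 2*W² (o(W) = (W² + W*W) - 7 = (W² + W²) - 7 = 2*W² - 7 = -7 + 2*W²)
√(S(-21) + o(l)) = √(5/9 + (-7 + 2*(-9)²)) = √(5/9 + (-7 + 2*81)) = √(5/9 + (-7 + 162)) = √(5/9 + 155) = √(1400/9) = 10*√14/3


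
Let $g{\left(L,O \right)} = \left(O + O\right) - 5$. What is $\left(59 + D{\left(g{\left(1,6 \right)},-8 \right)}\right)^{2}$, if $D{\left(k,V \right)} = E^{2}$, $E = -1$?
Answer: $3600$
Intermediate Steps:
$g{\left(L,O \right)} = -5 + 2 O$ ($g{\left(L,O \right)} = 2 O - 5 = -5 + 2 O$)
$D{\left(k,V \right)} = 1$ ($D{\left(k,V \right)} = \left(-1\right)^{2} = 1$)
$\left(59 + D{\left(g{\left(1,6 \right)},-8 \right)}\right)^{2} = \left(59 + 1\right)^{2} = 60^{2} = 3600$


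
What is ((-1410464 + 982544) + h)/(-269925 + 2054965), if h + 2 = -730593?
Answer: -231703/357008 ≈ -0.64901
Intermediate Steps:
h = -730595 (h = -2 - 730593 = -730595)
((-1410464 + 982544) + h)/(-269925 + 2054965) = ((-1410464 + 982544) - 730595)/(-269925 + 2054965) = (-427920 - 730595)/1785040 = -1158515*1/1785040 = -231703/357008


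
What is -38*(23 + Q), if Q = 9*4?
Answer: -2242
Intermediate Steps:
Q = 36
-38*(23 + Q) = -38*(23 + 36) = -38*59 = -2242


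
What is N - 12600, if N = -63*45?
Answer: -15435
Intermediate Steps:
N = -2835
N - 12600 = -2835 - 12600 = -15435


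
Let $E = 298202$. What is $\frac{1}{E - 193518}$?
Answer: $\frac{1}{104684} \approx 9.5526 \cdot 10^{-6}$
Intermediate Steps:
$\frac{1}{E - 193518} = \frac{1}{298202 - 193518} = \frac{1}{104684}$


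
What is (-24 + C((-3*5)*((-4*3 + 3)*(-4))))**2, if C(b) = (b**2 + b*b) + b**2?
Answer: 765233050176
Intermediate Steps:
C(b) = 3*b**2 (C(b) = (b**2 + b**2) + b**2 = 2*b**2 + b**2 = 3*b**2)
(-24 + C((-3*5)*((-4*3 + 3)*(-4))))**2 = (-24 + 3*((-3*5)*((-4*3 + 3)*(-4)))**2)**2 = (-24 + 3*(-15*(-12 + 3)*(-4))**2)**2 = (-24 + 3*(-(-135)*(-4))**2)**2 = (-24 + 3*(-15*36)**2)**2 = (-24 + 3*(-540)**2)**2 = (-24 + 3*291600)**2 = (-24 + 874800)**2 = 874776**2 = 765233050176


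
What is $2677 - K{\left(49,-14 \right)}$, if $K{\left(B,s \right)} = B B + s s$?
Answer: $80$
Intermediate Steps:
$K{\left(B,s \right)} = B^{2} + s^{2}$
$2677 - K{\left(49,-14 \right)} = 2677 - \left(49^{2} + \left(-14\right)^{2}\right) = 2677 - \left(2401 + 196\right) = 2677 - 2597 = 80$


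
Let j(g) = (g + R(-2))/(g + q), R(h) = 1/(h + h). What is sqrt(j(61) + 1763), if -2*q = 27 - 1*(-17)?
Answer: sqrt(1192841)/26 ≈ 42.007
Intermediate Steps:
R(h) = 1/(2*h)
q = -22 (q = -(27 - 1*(-17))/2 = -(27 + 17)/2 = -1/2*44 = -22)
j(g) = (-1/4 + g)/(-22 + g) (j(g) = (g + (1/2)/(-2))/(g - 22) = (g + (1/2)*(-1/2))/(-22 + g) = (g - 1/4)/(-22 + g) = (-1/4 + g)/(-22 + g))
sqrt(j(61) + 1763) = sqrt((-1/4 + 61)/(-22 + 61) + 1763) = sqrt((243/4)/39 + 1763) = sqrt((1/39)*(243/4) + 1763) = sqrt(81/52 + 1763) = sqrt(91757/52) = sqrt(1192841)/26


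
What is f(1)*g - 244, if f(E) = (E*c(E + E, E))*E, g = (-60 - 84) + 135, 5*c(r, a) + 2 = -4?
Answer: -1166/5 ≈ -233.20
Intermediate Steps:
c(r, a) = -6/5 (c(r, a) = -⅖ + (⅕)*(-4) = -⅖ - ⅘ = -6/5)
g = -9 (g = -144 + 135 = -9)
f(E) = -6*E²/5 (f(E) = (E*(-6/5))*E = (-6*E/5)*E = -6*E²/5)
f(1)*g - 244 = -6/5*1²*(-9) - 244 = -6/5*1*(-9) - 244 = -6/5*(-9) - 244 = 54/5 - 244 = -1166/5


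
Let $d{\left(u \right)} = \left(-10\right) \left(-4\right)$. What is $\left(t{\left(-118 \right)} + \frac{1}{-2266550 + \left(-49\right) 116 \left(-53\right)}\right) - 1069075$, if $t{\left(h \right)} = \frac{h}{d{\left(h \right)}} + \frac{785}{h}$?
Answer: $- \frac{1239631200412909}{1159525820} \approx -1.0691 \cdot 10^{6}$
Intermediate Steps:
$d{\left(u \right)} = 40$
$t{\left(h \right)} = \frac{785}{h} + \frac{h}{40}$ ($t{\left(h \right)} = \frac{h}{40} + \frac{785}{h} = \frac{785}{h} + \frac{h}{40}$)
$\left(t{\left(-118 \right)} + \frac{1}{-2266550 + \left(-49\right) 116 \left(-53\right)}\right) - 1069075 = \left(\left(\frac{785}{-118} + \frac{1}{40} \left(-118\right)\right) + \frac{1}{-2266550 + \left(-49\right) 116 \left(-53\right)}\right) - 1069075 = \left(\left(785 \left(- \frac{1}{118}\right) - \frac{59}{20}\right) + \frac{1}{-2266550 - -301252}\right) - 1069075 = \left(\left(- \frac{785}{118} - \frac{59}{20}\right) + \frac{1}{-2266550 + 301252}\right) - 1069075 = \left(- \frac{11331}{1180} + \frac{1}{-1965298}\right) - 1069075 = \left(- \frac{11331}{1180} - \frac{1}{1965298}\right) - 1069075 = - \frac{11134396409}{1159525820} - 1069075 = - \frac{1239631200412909}{1159525820}$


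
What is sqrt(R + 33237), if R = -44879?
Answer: I*sqrt(11642) ≈ 107.9*I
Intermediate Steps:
sqrt(R + 33237) = sqrt(-44879 + 33237) = sqrt(-11642) = I*sqrt(11642)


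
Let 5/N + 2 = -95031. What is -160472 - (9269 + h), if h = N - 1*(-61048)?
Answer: -21932571032/95033 ≈ -2.3079e+5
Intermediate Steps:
N = -5/95033 (N = 5/(-2 - 95031) = 5/(-95033) = 5*(-1/95033) = -5/95033 ≈ -5.2613e-5)
h = 5801574579/95033 (h = -5/95033 - 1*(-61048) = -5/95033 + 61048 = 5801574579/95033 ≈ 61048.)
-160472 - (9269 + h) = -160472 - (9269 + 5801574579/95033) = -160472 - 1*6682435456/95033 = -160472 - 6682435456/95033 = -21932571032/95033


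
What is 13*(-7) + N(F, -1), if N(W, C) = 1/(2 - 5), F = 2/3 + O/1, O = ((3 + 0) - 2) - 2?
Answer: -274/3 ≈ -91.333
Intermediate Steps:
O = -1 (O = (3 - 2) - 2 = 1 - 2 = -1)
F = -⅓ (F = 2/3 - 1/1 = 2*(⅓) - 1*1 = ⅔ - 1 = -⅓ ≈ -0.33333)
N(W, C) = -⅓ (N(W, C) = 1/(-3) = -⅓)
13*(-7) + N(F, -1) = 13*(-7) - ⅓ = -91 - ⅓ = -274/3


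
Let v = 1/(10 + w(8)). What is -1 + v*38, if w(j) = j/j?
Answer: 27/11 ≈ 2.4545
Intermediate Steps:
w(j) = 1
v = 1/11 (v = 1/(10 + 1) = 1/11 ≈ 0.090909)
-1 + v*38 = -1 + (1/11)*38 = -1 + 38/11 = 27/11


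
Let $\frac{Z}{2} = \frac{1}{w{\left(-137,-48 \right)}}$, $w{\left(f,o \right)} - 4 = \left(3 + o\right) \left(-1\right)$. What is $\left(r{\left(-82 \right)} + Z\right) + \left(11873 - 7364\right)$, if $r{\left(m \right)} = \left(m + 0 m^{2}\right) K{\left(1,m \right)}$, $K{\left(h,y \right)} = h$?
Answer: $\frac{216925}{49} \approx 4427.0$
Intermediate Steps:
$w{\left(f,o \right)} = 1 - o$ ($w{\left(f,o \right)} = 4 + \left(3 + o\right) \left(-1\right) = 4 - \left(3 + o\right) = 1 - o$)
$Z = \frac{2}{49}$ ($Z = \frac{2}{1 - -48} = \frac{2}{1 + 48} = \frac{2}{49} \approx 0.040816$)
$r{\left(m \right)} = m$ ($r{\left(m \right)} = \left(m + 0 m^{2}\right) 1 = \left(m + 0\right) 1 = m 1 = m$)
$\left(r{\left(-82 \right)} + Z\right) + \left(11873 - 7364\right) = \left(-82 + \frac{2}{49}\right) + \left(11873 - 7364\right) = - \frac{4016}{49} + 4509 = \frac{216925}{49}$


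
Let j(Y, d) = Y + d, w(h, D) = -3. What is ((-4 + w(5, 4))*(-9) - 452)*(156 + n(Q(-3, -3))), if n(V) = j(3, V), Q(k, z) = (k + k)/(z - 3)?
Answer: -62240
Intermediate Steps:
Q(k, z) = 2*k/(-3 + z) (Q(k, z) = (2*k)/(-3 + z) = 2*k/(-3 + z))
n(V) = 3 + V
((-4 + w(5, 4))*(-9) - 452)*(156 + n(Q(-3, -3))) = ((-4 - 3)*(-9) - 452)*(156 + (3 + 2*(-3)/(-3 - 3))) = (-7*(-9) - 452)*(156 + (3 + 2*(-3)/(-6))) = (63 - 452)*(156 + (3 + 2*(-3)*(-⅙))) = -389*(156 + (3 + 1)) = -389*(156 + 4) = -389*160 = -62240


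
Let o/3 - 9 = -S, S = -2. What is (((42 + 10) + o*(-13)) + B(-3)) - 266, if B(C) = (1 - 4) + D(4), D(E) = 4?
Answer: -642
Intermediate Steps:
B(C) = 1 (B(C) = (1 - 4) + 4 = -3 + 4 = 1)
o = 33 (o = 27 + 3*(-1*(-2)) = 27 + 3*2 = 27 + 6 = 33)
(((42 + 10) + o*(-13)) + B(-3)) - 266 = (((42 + 10) + 33*(-13)) + 1) - 266 = ((52 - 429) + 1) - 266 = (-377 + 1) - 266 = -376 - 266 = -642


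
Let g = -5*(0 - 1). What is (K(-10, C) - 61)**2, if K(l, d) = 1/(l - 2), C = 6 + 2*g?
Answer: 537289/144 ≈ 3731.2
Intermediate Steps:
g = 5 (g = -5*(-1) = 5)
C = 16 (C = 6 + 2*5 = 6 + 10 = 16)
K(l, d) = 1/(-2 + l)
(K(-10, C) - 61)**2 = (1/(-2 - 10) - 61)**2 = (1/(-12) - 61)**2 = (-1/12 - 61)**2 = (-733/12)**2 = 537289/144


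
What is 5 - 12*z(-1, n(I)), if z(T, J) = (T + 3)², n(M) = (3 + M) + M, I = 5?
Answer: -43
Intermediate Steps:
n(M) = 3 + 2*M
z(T, J) = (3 + T)²
5 - 12*z(-1, n(I)) = 5 - 12*(3 - 1)² = 5 - 12*2² = 5 - 12*4 = 5 - 48 = -43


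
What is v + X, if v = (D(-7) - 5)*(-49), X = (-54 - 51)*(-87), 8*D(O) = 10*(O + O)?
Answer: 20475/2 ≈ 10238.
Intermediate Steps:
D(O) = 5*O/2 (D(O) = (10*(O + O))/8 = (10*(2*O))/8 = (20*O)/8 = 5*O/2)
X = 9135 (X = -105*(-87) = 9135)
v = 2205/2 (v = ((5/2)*(-7) - 5)*(-49) = (-35/2 - 5)*(-49) = -45/2*(-49) = 2205/2 ≈ 1102.5)
v + X = 2205/2 + 9135 = 20475/2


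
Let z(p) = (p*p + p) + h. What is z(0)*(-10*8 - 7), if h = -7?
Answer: 609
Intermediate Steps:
z(p) = -7 + p + p² (z(p) = (p*p + p) - 7 = (p² + p) - 7 = (p + p²) - 7 = -7 + p + p²)
z(0)*(-10*8 - 7) = (-7 + 0 + 0²)*(-10*8 - 7) = (-7 + 0 + 0)*(-80 - 7) = -7*(-87) = 609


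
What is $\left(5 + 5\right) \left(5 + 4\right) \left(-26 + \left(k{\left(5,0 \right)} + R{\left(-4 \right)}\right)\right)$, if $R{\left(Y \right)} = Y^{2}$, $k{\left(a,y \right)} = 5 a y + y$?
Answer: $-900$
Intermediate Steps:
$k{\left(a,y \right)} = y + 5 a y$ ($k{\left(a,y \right)} = 5 a y + y = y + 5 a y$)
$\left(5 + 5\right) \left(5 + 4\right) \left(-26 + \left(k{\left(5,0 \right)} + R{\left(-4 \right)}\right)\right) = \left(5 + 5\right) \left(5 + 4\right) \left(-26 + \left(0 \left(1 + 5 \cdot 5\right) + \left(-4\right)^{2}\right)\right) = 10 \cdot 9 \left(-26 + \left(0 \left(1 + 25\right) + 16\right)\right) = 90 \left(-26 + \left(0 \cdot 26 + 16\right)\right) = 90 \left(-26 + \left(0 + 16\right)\right) = 90 \left(-26 + 16\right) = 90 \left(-10\right) = -900$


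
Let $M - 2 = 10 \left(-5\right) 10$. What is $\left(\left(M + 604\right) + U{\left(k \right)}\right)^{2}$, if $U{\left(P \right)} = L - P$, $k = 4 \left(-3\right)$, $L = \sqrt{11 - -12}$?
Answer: $\left(118 + \sqrt{23}\right)^{2} \approx 15079.0$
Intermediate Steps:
$M = -498$ ($M = 2 + 10 \left(-5\right) 10 = 2 - 500 = -498$)
$L = \sqrt{23}$ ($L = \sqrt{11 + 12} = \sqrt{23} \approx 4.7958$)
$k = -12$
$U{\left(P \right)} = \sqrt{23} - P$
$\left(\left(M + 604\right) + U{\left(k \right)}\right)^{2} = \left(\left(-498 + 604\right) + \left(\sqrt{23} - -12\right)\right)^{2} = \left(106 + \left(\sqrt{23} + 12\right)\right)^{2} = \left(106 + \left(12 + \sqrt{23}\right)\right)^{2} = \left(118 + \sqrt{23}\right)^{2}$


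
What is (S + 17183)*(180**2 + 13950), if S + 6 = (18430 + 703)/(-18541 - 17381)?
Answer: 4766425896225/5987 ≈ 7.9613e+8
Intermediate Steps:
S = -234665/35922 (S = -6 + (18430 + 703)/(-18541 - 17381) = -6 + 19133/(-35922) = -6 + 19133*(-1/35922) = -6 - 19133/35922 = -234665/35922 ≈ -6.5326)
(S + 17183)*(180**2 + 13950) = (-234665/35922 + 17183)*(180**2 + 13950) = 617013061*(32400 + 13950)/35922 = (617013061/35922)*46350 = 4766425896225/5987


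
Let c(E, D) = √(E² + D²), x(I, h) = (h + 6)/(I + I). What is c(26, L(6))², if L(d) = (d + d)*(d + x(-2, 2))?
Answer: 2980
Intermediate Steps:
x(I, h) = (6 + h)/(2*I) (x(I, h) = (6 + h)/((2*I)) = (6 + h)*(1/(2*I)) = (6 + h)/(2*I))
L(d) = 2*d*(-2 + d) (L(d) = (d + d)*(d + (½)*(6 + 2)/(-2)) = (2*d)*(d + (½)*(-½)*8) = (2*d)*(d - 2) = (2*d)*(-2 + d) = 2*d*(-2 + d))
c(E, D) = √(D² + E²)
c(26, L(6))² = (√((2*6*(-2 + 6))² + 26²))² = (√((2*6*4)² + 676))² = (√(48² + 676))² = (√(2304 + 676))² = (√2980)² = (2*√745)² = 2980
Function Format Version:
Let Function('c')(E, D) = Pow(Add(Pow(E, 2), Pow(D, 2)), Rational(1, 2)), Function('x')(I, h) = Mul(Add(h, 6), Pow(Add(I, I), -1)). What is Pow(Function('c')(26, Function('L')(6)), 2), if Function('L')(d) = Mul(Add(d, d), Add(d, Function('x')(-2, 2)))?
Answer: 2980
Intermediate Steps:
Function('x')(I, h) = Mul(Rational(1, 2), Pow(I, -1), Add(6, h)) (Function('x')(I, h) = Mul(Add(6, h), Pow(Mul(2, I), -1)) = Mul(Add(6, h), Mul(Rational(1, 2), Pow(I, -1))) = Mul(Rational(1, 2), Pow(I, -1), Add(6, h)))
Function('L')(d) = Mul(2, d, Add(-2, d)) (Function('L')(d) = Mul(Add(d, d), Add(d, Mul(Rational(1, 2), Pow(-2, -1), Add(6, 2)))) = Mul(Mul(2, d), Add(d, Mul(Rational(1, 2), Rational(-1, 2), 8))) = Mul(Mul(2, d), Add(d, -2)) = Mul(Mul(2, d), Add(-2, d)) = Mul(2, d, Add(-2, d)))
Function('c')(E, D) = Pow(Add(Pow(D, 2), Pow(E, 2)), Rational(1, 2))
Pow(Function('c')(26, Function('L')(6)), 2) = Pow(Pow(Add(Pow(Mul(2, 6, Add(-2, 6)), 2), Pow(26, 2)), Rational(1, 2)), 2) = Pow(Pow(Add(Pow(Mul(2, 6, 4), 2), 676), Rational(1, 2)), 2) = Pow(Pow(Add(Pow(48, 2), 676), Rational(1, 2)), 2) = Pow(Pow(Add(2304, 676), Rational(1, 2)), 2) = Pow(Pow(2980, Rational(1, 2)), 2) = Pow(Mul(2, Pow(745, Rational(1, 2))), 2) = 2980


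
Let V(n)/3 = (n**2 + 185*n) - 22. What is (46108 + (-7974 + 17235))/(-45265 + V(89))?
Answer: 55369/27827 ≈ 1.9898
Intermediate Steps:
V(n) = -66 + 3*n**2 + 555*n (V(n) = 3*((n**2 + 185*n) - 22) = 3*(-22 + n**2 + 185*n) = -66 + 3*n**2 + 555*n)
(46108 + (-7974 + 17235))/(-45265 + V(89)) = (46108 + (-7974 + 17235))/(-45265 + (-66 + 3*89**2 + 555*89)) = (46108 + 9261)/(-45265 + (-66 + 3*7921 + 49395)) = 55369/(-45265 + (-66 + 23763 + 49395)) = 55369/(-45265 + 73092) = 55369/27827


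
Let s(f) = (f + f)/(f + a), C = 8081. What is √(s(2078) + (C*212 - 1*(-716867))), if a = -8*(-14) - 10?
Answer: 7*√14730263270/545 ≈ 1558.9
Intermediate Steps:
a = 102 (a = 112 - 10 = 102)
s(f) = 2*f/(102 + f) (s(f) = (f + f)/(f + 102) = (2*f)/(102 + f) = 2*f/(102 + f))
√(s(2078) + (C*212 - 1*(-716867))) = √(2*2078/(102 + 2078) + (8081*212 - 1*(-716867))) = √(2*2078/2180 + (1713172 + 716867)) = √(2*2078*(1/2180) + 2430039) = √(1039/545 + 2430039) = √(1324372294/545) = 7*√14730263270/545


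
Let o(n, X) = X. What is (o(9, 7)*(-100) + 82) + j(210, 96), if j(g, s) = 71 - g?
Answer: -757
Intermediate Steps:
(o(9, 7)*(-100) + 82) + j(210, 96) = (7*(-100) + 82) + (71 - 1*210) = (-700 + 82) + (71 - 210) = -618 - 139 = -757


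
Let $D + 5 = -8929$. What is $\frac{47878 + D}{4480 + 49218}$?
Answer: $\frac{19472}{26849} \approx 0.72524$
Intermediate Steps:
$D = -8934$ ($D = -5 - 8929 = -8934$)
$\frac{47878 + D}{4480 + 49218} = \frac{47878 - 8934}{4480 + 49218} = \frac{38944}{53698} = 38944 \cdot \frac{1}{53698} = \frac{19472}{26849}$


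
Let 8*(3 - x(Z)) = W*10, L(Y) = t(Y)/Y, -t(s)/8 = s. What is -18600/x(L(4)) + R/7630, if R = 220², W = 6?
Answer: 9475720/2289 ≈ 4139.7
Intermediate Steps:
t(s) = -8*s
L(Y) = -8 (L(Y) = (-8*Y)/Y = -8)
x(Z) = -9/2 (x(Z) = 3 - 3*10/4 = 3 - ⅛*60 = 3 - 15/2 = -9/2)
R = 48400
-18600/x(L(4)) + R/7630 = -18600/(-9/2) + 48400/7630 = -18600*(-2/9) + 48400*(1/7630) = 12400/3 + 4840/763 = 9475720/2289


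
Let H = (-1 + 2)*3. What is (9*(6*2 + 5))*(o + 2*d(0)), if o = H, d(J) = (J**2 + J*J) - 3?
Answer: -459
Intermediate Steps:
d(J) = -3 + 2*J**2 (d(J) = (J**2 + J**2) - 3 = 2*J**2 - 3 = -3 + 2*J**2)
H = 3 (H = 1*3 = 3)
o = 3
(9*(6*2 + 5))*(o + 2*d(0)) = (9*(6*2 + 5))*(3 + 2*(-3 + 2*0**2)) = (9*(12 + 5))*(3 + 2*(-3 + 2*0)) = (9*17)*(3 + 2*(-3 + 0)) = 153*(3 + 2*(-3)) = 153*(3 - 6) = 153*(-3) = -459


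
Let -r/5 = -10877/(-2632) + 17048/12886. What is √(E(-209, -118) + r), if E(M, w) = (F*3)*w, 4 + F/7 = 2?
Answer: √354341786740405534/8478988 ≈ 70.205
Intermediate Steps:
F = -14 (F = -28 + 7*2 = -28 + 14 = -14)
E(M, w) = -42*w (E(M, w) = (-14*3)*w = -42*w)
r = -462578395/16957976 (r = -5*(-10877/(-2632) + 17048/12886) = -5*(-10877*(-1/2632) + 17048*(1/12886)) = -5*(10877/2632 + 8524/6443) = -5*92515679/16957976 = -462578395/16957976 ≈ -27.278)
√(E(-209, -118) + r) = √(-42*(-118) - 462578395/16957976) = √(4956 - 462578395/16957976) = √(83581150661/16957976) = √354341786740405534/8478988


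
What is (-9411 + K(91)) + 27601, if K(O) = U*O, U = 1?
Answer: 18281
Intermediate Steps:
K(O) = O (K(O) = 1*O = O)
(-9411 + K(91)) + 27601 = (-9411 + 91) + 27601 = -9320 + 27601 = 18281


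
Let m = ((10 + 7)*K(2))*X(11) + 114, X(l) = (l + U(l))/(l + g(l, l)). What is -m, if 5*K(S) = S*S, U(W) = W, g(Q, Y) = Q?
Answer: -638/5 ≈ -127.60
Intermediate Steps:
K(S) = S**2/5 (K(S) = (S*S)/5 = S**2/5)
X(l) = 1 (X(l) = (l + l)/(l + l) = (2*l)/((2*l)) = (2*l)*(1/(2*l)) = 1)
m = 638/5 (m = ((10 + 7)*((1/5)*2**2))*1 + 114 = (17*((1/5)*4))*1 + 114 = (17*(4/5))*1 + 114 = (68/5)*1 + 114 = 68/5 + 114 = 638/5 ≈ 127.60)
-m = -1*638/5 = -638/5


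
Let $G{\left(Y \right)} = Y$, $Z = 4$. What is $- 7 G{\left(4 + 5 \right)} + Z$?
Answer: $-59$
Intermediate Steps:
$- 7 G{\left(4 + 5 \right)} + Z = - 7 \left(4 + 5\right) + 4 = \left(-7\right) 9 + 4 = -63 + 4 = -59$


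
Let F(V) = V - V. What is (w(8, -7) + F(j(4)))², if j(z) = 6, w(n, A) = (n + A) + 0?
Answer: 1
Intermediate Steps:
w(n, A) = A + n (w(n, A) = (A + n) + 0 = A + n)
F(V) = 0
(w(8, -7) + F(j(4)))² = ((-7 + 8) + 0)² = (1 + 0)² = 1² = 1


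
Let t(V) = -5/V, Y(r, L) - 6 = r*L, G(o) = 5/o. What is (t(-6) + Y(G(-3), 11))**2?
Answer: 529/4 ≈ 132.25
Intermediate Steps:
Y(r, L) = 6 + L*r (Y(r, L) = 6 + r*L = 6 + L*r)
(t(-6) + Y(G(-3), 11))**2 = (-5/(-6) + (6 + 11*(5/(-3))))**2 = (-5*(-1/6) + (6 + 11*(5*(-1/3))))**2 = (5/6 + (6 + 11*(-5/3)))**2 = (5/6 + (6 - 55/3))**2 = (5/6 - 37/3)**2 = (-23/2)**2 = 529/4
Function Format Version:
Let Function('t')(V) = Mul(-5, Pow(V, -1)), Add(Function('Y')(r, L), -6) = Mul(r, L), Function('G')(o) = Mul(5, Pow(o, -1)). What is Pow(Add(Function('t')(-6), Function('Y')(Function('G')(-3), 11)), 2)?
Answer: Rational(529, 4) ≈ 132.25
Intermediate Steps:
Function('Y')(r, L) = Add(6, Mul(L, r)) (Function('Y')(r, L) = Add(6, Mul(r, L)) = Add(6, Mul(L, r)))
Pow(Add(Function('t')(-6), Function('Y')(Function('G')(-3), 11)), 2) = Pow(Add(Mul(-5, Pow(-6, -1)), Add(6, Mul(11, Mul(5, Pow(-3, -1))))), 2) = Pow(Add(Mul(-5, Rational(-1, 6)), Add(6, Mul(11, Mul(5, Rational(-1, 3))))), 2) = Pow(Add(Rational(5, 6), Add(6, Mul(11, Rational(-5, 3)))), 2) = Pow(Add(Rational(5, 6), Add(6, Rational(-55, 3))), 2) = Pow(Add(Rational(5, 6), Rational(-37, 3)), 2) = Pow(Rational(-23, 2), 2) = Rational(529, 4)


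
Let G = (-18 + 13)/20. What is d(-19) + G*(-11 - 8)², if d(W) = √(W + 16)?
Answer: -361/4 + I*√3 ≈ -90.25 + 1.732*I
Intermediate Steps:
G = -¼ (G = (1/20)*(-5) = -¼ ≈ -0.25000)
d(W) = √(16 + W)
d(-19) + G*(-11 - 8)² = √(16 - 19) - (-11 - 8)²/4 = √(-3) - ¼*(-19)² = I*√3 - ¼*361 = I*√3 - 361/4 = -361/4 + I*√3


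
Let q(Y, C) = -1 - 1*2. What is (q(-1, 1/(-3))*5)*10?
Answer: -150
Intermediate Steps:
q(Y, C) = -3 (q(Y, C) = -1 - 2 = -3)
(q(-1, 1/(-3))*5)*10 = -3*5*10 = -15*10 = -150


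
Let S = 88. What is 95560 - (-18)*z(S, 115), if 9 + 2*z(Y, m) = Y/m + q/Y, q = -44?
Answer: 21960719/230 ≈ 95481.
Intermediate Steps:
z(Y, m) = -9/2 - 22/Y + Y/(2*m) (z(Y, m) = -9/2 + (Y/m - 44/Y)/2 = -9/2 + (-44/Y + Y/m)/2 = -9/2 + (-22/Y + Y/(2*m)) = -9/2 - 22/Y + Y/(2*m))
95560 - (-18)*z(S, 115) = 95560 - (-18)*(-9/2 - 22/88 + (1/2)*88/115) = 95560 - (-18)*(-9/2 - 22*1/88 + (1/2)*88*(1/115)) = 95560 - (-18)*(-9/2 - 1/4 + 44/115) = 95560 - (-18)*(-2009)/460 = 95560 - 1*18081/230 = 95560 - 18081/230 = 21960719/230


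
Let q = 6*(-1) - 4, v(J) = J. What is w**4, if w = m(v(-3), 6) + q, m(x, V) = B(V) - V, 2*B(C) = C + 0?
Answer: 28561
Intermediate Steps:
B(C) = C/2 (B(C) = (C + 0)/2 = C/2)
m(x, V) = -V/2 (m(x, V) = V/2 - V = -V/2)
q = -10 (q = -6 - 4 = -10)
w = -13 (w = -1/2*6 - 10 = -3 - 10 = -13)
w**4 = (-13)**4 = 28561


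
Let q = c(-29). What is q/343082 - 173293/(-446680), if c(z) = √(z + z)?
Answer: 173293/446680 + I*√58/343082 ≈ 0.38796 + 2.2198e-5*I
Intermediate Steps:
c(z) = √2*√z (c(z) = √(2*z) = √2*√z)
q = I*√58 (q = √2*√(-29) = √2*(I*√29) = I*√58 ≈ 7.6158*I)
q/343082 - 173293/(-446680) = (I*√58)/343082 - 173293/(-446680) = (I*√58)*(1/343082) - 173293*(-1/446680) = I*√58/343082 + 173293/446680 = 173293/446680 + I*√58/343082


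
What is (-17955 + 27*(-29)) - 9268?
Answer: -28006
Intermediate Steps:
(-17955 + 27*(-29)) - 9268 = (-17955 - 783) - 9268 = -18738 - 9268 = -28006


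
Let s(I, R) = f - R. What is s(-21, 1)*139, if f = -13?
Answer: -1946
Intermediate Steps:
s(I, R) = -13 - R
s(-21, 1)*139 = (-13 - 1*1)*139 = (-13 - 1)*139 = -14*139 = -1946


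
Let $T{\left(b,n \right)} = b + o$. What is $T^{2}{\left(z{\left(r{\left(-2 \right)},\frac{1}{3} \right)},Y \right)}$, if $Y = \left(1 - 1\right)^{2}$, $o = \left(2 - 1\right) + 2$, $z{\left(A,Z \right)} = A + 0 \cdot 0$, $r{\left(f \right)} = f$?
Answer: $1$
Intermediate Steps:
$z{\left(A,Z \right)} = A$ ($z{\left(A,Z \right)} = A + 0 = A$)
$o = 3$ ($o = 1 + 2 = 3$)
$Y = 0$ ($Y = 0^{2} = 0$)
$T{\left(b,n \right)} = 3 + b$ ($T{\left(b,n \right)} = b + 3 = 3 + b$)
$T^{2}{\left(z{\left(r{\left(-2 \right)},\frac{1}{3} \right)},Y \right)} = \left(3 - 2\right)^{2} = 1^{2} = 1$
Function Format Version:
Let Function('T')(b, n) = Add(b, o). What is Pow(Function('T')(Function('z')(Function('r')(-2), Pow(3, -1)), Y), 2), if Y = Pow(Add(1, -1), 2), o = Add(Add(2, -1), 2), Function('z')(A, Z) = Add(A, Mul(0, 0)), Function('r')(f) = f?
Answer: 1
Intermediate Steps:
Function('z')(A, Z) = A (Function('z')(A, Z) = Add(A, 0) = A)
o = 3 (o = Add(1, 2) = 3)
Y = 0 (Y = Pow(0, 2) = 0)
Function('T')(b, n) = Add(3, b) (Function('T')(b, n) = Add(b, 3) = Add(3, b))
Pow(Function('T')(Function('z')(Function('r')(-2), Pow(3, -1)), Y), 2) = Pow(Add(3, -2), 2) = Pow(1, 2) = 1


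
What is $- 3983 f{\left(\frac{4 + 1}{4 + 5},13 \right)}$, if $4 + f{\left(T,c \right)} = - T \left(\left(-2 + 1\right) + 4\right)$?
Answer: $\frac{67711}{3} \approx 22570.0$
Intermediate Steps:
$f{\left(T,c \right)} = -4 - 3 T$ ($f{\left(T,c \right)} = -4 + - T \left(\left(-2 + 1\right) + 4\right) = -4 + - T \left(-1 + 4\right) = -4 + - T 3 = -4 - 3 T$)
$- 3983 f{\left(\frac{4 + 1}{4 + 5},13 \right)} = - 3983 \left(-4 - 3 \frac{4 + 1}{4 + 5}\right) = - 3983 \left(-4 - 3 \cdot \frac{5}{9}\right) = - 3983 \left(-4 - 3 \cdot 5 \cdot \frac{1}{9}\right) = - 3983 \left(-4 - \frac{5}{3}\right) = \left(-3983\right) \left(- \frac{17}{3}\right) = \frac{67711}{3}$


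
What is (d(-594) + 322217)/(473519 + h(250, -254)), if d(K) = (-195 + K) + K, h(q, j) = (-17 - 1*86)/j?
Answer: 81491836/120273929 ≈ 0.67755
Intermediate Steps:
h(q, j) = -103/j (h(q, j) = (-17 - 86)/j = -103/j)
d(K) = -195 + 2*K
(d(-594) + 322217)/(473519 + h(250, -254)) = ((-195 + 2*(-594)) + 322217)/(473519 - 103/(-254)) = ((-195 - 1188) + 322217)/(473519 - 103*(-1/254)) = (-1383 + 322217)/(473519 + 103/254) = 320834/(120273929/254) = 320834*(254/120273929) = 81491836/120273929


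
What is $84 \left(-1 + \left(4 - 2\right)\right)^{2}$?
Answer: $84$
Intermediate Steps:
$84 \left(-1 + \left(4 - 2\right)\right)^{2} = 84 \left(-1 + 2\right)^{2} = 84 \cdot 1^{2} = 84 \cdot 1 = 84$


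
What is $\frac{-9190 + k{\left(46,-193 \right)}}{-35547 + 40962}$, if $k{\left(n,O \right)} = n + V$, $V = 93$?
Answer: $- \frac{3017}{1805} \approx -1.6715$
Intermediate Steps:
$k{\left(n,O \right)} = 93 + n$ ($k{\left(n,O \right)} = n + 93 = 93 + n$)
$\frac{-9190 + k{\left(46,-193 \right)}}{-35547 + 40962} = \frac{-9190 + \left(93 + 46\right)}{-35547 + 40962} = \frac{-9190 + 139}{5415} = \left(-9051\right) \frac{1}{5415} = - \frac{3017}{1805}$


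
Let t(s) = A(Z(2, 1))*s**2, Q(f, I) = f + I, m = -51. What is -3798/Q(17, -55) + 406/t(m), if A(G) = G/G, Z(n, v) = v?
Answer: 4947013/49419 ≈ 100.10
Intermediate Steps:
Q(f, I) = I + f
A(G) = 1
t(s) = s**2 (t(s) = 1*s**2 = s**2)
-3798/Q(17, -55) + 406/t(m) = -3798/(-55 + 17) + 406/((-51)**2) = -3798/(-38) + 406/2601 = -3798*(-1/38) + 406*(1/2601) = 1899/19 + 406/2601 = 4947013/49419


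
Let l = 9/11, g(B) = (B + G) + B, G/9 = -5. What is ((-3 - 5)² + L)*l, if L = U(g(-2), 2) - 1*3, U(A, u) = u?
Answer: 567/11 ≈ 51.545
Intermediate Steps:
G = -45 (G = 9*(-5) = -45)
g(B) = -45 + 2*B (g(B) = (B - 45) + B = (-45 + B) + B = -45 + 2*B)
L = -1 (L = 2 - 1*3 = 2 - 3 = -1)
l = 9/11 (l = 9*(1/11) = 9/11 ≈ 0.81818)
((-3 - 5)² + L)*l = ((-3 - 5)² - 1)*(9/11) = ((-8)² - 1)*(9/11) = (64 - 1)*(9/11) = 63*(9/11) = 567/11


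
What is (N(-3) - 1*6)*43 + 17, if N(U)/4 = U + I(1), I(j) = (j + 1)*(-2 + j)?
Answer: -1101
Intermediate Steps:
I(j) = (1 + j)*(-2 + j)
N(U) = -8 + 4*U (N(U) = 4*(U + (-2 + 1² - 1*1)) = 4*(U + (-2 + 1 - 1)) = 4*(U - 2) = 4*(-2 + U) = -8 + 4*U)
(N(-3) - 1*6)*43 + 17 = ((-8 + 4*(-3)) - 1*6)*43 + 17 = ((-8 - 12) - 6)*43 + 17 = (-20 - 6)*43 + 17 = -26*43 + 17 = -1118 + 17 = -1101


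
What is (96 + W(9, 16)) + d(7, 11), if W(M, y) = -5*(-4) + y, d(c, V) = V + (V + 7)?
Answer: 161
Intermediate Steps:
d(c, V) = 7 + 2*V (d(c, V) = V + (7 + V) = 7 + 2*V)
W(M, y) = 20 + y
(96 + W(9, 16)) + d(7, 11) = (96 + (20 + 16)) + (7 + 2*11) = (96 + 36) + (7 + 22) = 132 + 29 = 161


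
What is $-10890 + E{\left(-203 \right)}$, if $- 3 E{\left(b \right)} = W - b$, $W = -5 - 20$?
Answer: $- \frac{32848}{3} \approx -10949.0$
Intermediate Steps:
$W = -25$ ($W = -5 - 20 = -25$)
$E{\left(b \right)} = \frac{25}{3} + \frac{b}{3}$ ($E{\left(b \right)} = - \frac{-25 - b}{3} = \frac{25}{3} + \frac{b}{3}$)
$-10890 + E{\left(-203 \right)} = -10890 + \left(\frac{25}{3} + \frac{1}{3} \left(-203\right)\right) = -10890 + \left(\frac{25}{3} - \frac{203}{3}\right) = -10890 - \frac{178}{3} = - \frac{32848}{3}$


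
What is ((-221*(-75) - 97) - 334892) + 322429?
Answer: 4015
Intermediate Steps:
((-221*(-75) - 97) - 334892) + 322429 = ((16575 - 97) - 334892) + 322429 = (16478 - 334892) + 322429 = -318414 + 322429 = 4015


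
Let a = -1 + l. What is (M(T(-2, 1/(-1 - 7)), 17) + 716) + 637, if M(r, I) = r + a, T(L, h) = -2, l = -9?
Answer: 1341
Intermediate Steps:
a = -10 (a = -1 - 9 = -10)
M(r, I) = -10 + r (M(r, I) = r - 10 = -10 + r)
(M(T(-2, 1/(-1 - 7)), 17) + 716) + 637 = ((-10 - 2) + 716) + 637 = (-12 + 716) + 637 = 704 + 637 = 1341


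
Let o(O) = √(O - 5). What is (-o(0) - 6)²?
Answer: (6 + I*√5)² ≈ 31.0 + 26.833*I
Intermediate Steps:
o(O) = √(-5 + O)
(-o(0) - 6)² = (-√(-5 + 0) - 6)² = (-√(-5) - 6)² = (-I*√5 - 6)² = (-6 - I*√5)²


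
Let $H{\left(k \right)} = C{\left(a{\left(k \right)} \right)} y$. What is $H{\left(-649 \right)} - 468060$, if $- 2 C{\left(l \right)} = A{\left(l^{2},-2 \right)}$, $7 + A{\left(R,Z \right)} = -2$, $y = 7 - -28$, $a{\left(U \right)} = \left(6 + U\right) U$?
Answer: $- \frac{935805}{2} \approx -4.679 \cdot 10^{5}$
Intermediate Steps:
$a{\left(U \right)} = U \left(6 + U\right)$
$y = 35$ ($y = 7 + 28 = 35$)
$A{\left(R,Z \right)} = -9$ ($A{\left(R,Z \right)} = -7 - 2 = -9$)
$C{\left(l \right)} = \frac{9}{2}$ ($C{\left(l \right)} = \left(- \frac{1}{2}\right) \left(-9\right) = \frac{9}{2}$)
$H{\left(k \right)} = \frac{315}{2}$ ($H{\left(k \right)} = \frac{9}{2} \cdot 35 = \frac{315}{2}$)
$H{\left(-649 \right)} - 468060 = \frac{315}{2} - 468060 = - \frac{935805}{2}$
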